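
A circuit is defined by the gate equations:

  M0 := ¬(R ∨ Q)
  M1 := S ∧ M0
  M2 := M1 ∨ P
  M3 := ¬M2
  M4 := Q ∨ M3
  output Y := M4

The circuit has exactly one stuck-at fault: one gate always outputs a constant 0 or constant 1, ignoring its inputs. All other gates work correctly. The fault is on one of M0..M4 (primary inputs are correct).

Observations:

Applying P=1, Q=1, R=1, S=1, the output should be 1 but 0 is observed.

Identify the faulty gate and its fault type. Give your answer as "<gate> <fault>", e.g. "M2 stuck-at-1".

Fault-free values for test 1 (P=1, Q=1, R=1, S=1): M0=0, M1=0, M2=1, M3=0, M4=1, giving Y=1. Observed 0.
Test 1: faults giving observed 0 are {M4 stuck-at-0}.
Only M4 stuck-at-0 is consistent with every test.

M4 stuck-at-0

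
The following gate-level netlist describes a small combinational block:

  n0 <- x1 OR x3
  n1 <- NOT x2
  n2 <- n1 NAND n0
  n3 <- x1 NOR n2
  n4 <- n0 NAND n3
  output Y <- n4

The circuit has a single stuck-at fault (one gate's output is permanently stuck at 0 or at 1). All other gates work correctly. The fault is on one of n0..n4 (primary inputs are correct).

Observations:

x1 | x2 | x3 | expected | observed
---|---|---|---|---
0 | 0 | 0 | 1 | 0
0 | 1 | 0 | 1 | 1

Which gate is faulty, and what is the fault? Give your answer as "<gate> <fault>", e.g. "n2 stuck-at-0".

n0 stuck-at-1

Fault-free values for test 1 (x1=0, x2=0, x3=0): n0=0, n1=1, n2=1, n3=0, n4=1, giving Y=1. Observed 0.
Test 1: faults giving observed 0 are {n0 stuck-at-1, n4 stuck-at-0}.
Test 2 (x1=0, x2=1, x3=0): fault-free n0=0, n1=0, n2=1, n3=0, n4=1 → 1; observed 1. Eliminates n4 stuck-at-0.
Only n0 stuck-at-1 is consistent with every test.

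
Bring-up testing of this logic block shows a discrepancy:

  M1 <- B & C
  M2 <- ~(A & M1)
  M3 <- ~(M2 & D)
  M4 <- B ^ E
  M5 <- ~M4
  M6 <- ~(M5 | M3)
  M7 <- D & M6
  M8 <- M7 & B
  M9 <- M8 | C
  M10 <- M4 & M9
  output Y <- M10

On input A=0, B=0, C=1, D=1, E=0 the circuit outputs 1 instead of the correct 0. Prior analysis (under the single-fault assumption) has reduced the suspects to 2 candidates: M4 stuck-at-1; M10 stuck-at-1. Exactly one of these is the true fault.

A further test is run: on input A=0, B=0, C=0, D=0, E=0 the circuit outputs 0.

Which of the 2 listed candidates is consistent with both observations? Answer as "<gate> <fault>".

M4 stuck-at-1

Evaluate each candidate on input A=0, B=0, C=0, D=0, E=0:
  M4 stuck-at-1: M1=0, M2=1, M3=1, M4=1 [stuck-at-1], M5=0, M6=0, M7=0, M8=0, M9=0, M10=0 → 0 — matches
  M10 stuck-at-1: M1=0, M2=1, M3=1, M4=0, M5=1, M6=0, M7=0, M8=0, M9=0, M10=1 [stuck-at-1] → 1 — eliminated
Only M4 stuck-at-1 reproduces the observed 0.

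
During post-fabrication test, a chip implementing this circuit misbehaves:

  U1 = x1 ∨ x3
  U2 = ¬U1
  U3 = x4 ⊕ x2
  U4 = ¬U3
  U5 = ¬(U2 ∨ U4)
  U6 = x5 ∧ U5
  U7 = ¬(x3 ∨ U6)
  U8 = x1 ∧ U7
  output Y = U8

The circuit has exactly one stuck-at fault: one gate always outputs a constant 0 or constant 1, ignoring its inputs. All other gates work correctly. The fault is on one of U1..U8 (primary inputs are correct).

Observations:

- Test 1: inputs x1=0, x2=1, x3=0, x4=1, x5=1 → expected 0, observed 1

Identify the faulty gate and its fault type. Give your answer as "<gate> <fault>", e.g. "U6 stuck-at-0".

U8 stuck-at-1

Fault-free values for test 1 (x1=0, x2=1, x3=0, x4=1, x5=1): U1=0, U2=1, U3=0, U4=1, U5=0, U6=0, U7=1, U8=0, giving Y=0. Observed 1.
Test 1: faults giving observed 1 are {U8 stuck-at-1}.
Only U8 stuck-at-1 is consistent with every test.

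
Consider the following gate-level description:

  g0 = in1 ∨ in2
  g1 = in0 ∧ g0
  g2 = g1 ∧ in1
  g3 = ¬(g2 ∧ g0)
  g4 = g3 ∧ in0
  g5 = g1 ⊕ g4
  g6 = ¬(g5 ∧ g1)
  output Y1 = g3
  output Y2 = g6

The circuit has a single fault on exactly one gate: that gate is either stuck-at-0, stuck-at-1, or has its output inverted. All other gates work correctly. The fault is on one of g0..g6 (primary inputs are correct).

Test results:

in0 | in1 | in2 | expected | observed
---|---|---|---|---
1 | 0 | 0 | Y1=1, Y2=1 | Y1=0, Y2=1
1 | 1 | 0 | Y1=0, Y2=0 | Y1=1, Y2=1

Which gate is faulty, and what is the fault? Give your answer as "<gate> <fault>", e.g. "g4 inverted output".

Fault-free values for test 1 (in0=1, in1=0, in2=0): g0=0, g1=0, g2=0, g3=1, g4=1, g5=1, g6=1, giving Y1=1, Y2=1. Observed Y1=0, Y2=1.
Test 1: faults giving observed Y1=0, Y2=1 are {g3 stuck-at-0, g3 inverted output}.
Test 2 (in0=1, in1=1, in2=0): fault-free g0=1, g1=1, g2=1, g3=0, g4=0, g5=1, g6=0 → Y1=0, Y2=0; observed Y1=1, Y2=1. Eliminates g3 stuck-at-0.
Only g3 inverted output is consistent with every test.

g3 inverted output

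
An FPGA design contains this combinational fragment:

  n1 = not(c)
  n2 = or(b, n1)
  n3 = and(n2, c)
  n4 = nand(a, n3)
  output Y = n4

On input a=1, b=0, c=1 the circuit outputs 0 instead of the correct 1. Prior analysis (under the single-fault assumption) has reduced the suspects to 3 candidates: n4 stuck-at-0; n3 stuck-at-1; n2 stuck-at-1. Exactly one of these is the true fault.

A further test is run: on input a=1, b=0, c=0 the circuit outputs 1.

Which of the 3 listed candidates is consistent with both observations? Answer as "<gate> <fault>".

Evaluate each candidate on input a=1, b=0, c=0:
  n4 stuck-at-0: n1=1, n2=1, n3=0, n4=0 [stuck-at-0] → 0 — eliminated
  n3 stuck-at-1: n1=1, n2=1, n3=1 [stuck-at-1], n4=0 → 0 — eliminated
  n2 stuck-at-1: n1=1, n2=1 [stuck-at-1], n3=0, n4=1 → 1 — matches
Only n2 stuck-at-1 reproduces the observed 1.

n2 stuck-at-1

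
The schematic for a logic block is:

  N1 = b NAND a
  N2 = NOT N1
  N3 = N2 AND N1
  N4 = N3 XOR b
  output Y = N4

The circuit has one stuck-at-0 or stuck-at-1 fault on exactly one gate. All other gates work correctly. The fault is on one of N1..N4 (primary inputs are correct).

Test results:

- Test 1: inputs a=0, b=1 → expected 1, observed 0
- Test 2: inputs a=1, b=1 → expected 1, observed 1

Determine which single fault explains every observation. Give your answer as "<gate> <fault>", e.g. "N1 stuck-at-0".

N2 stuck-at-1

Fault-free values for test 1 (a=0, b=1): N1=1, N2=0, N3=0, N4=1, giving Y=1. Observed 0.
Test 1: faults giving observed 0 are {N2 stuck-at-1, N3 stuck-at-1, N4 stuck-at-0}.
Test 2 (a=1, b=1): fault-free N1=0, N2=1, N3=0, N4=1 → 1; observed 1. Eliminates N3 stuck-at-1, N4 stuck-at-0.
Only N2 stuck-at-1 is consistent with every test.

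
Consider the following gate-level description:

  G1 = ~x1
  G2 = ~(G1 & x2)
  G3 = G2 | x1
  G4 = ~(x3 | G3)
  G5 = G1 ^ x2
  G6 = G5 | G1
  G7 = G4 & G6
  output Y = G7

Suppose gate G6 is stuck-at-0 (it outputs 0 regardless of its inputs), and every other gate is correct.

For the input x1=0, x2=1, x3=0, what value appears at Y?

0

Propagate with G6 forced: G1=1, G2=0, G3=0, G4=1, G5=0, G6=0 [stuck-at-0], G7=0.
So Y = 0. (Without the fault it would be 1.)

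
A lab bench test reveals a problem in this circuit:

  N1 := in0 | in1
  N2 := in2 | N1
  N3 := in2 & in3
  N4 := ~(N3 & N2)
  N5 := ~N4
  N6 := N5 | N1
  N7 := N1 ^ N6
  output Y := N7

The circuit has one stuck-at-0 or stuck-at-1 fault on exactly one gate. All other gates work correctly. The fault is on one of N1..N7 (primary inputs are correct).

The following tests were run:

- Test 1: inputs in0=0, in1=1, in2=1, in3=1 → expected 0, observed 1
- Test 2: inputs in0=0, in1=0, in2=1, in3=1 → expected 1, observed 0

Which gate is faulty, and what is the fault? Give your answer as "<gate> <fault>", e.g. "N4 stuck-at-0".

N6 stuck-at-0

Fault-free values for test 1 (in0=0, in1=1, in2=1, in3=1): N1=1, N2=1, N3=1, N4=0, N5=1, N6=1, N7=0, giving Y=0. Observed 1.
Test 1: faults giving observed 1 are {N1 stuck-at-0, N6 stuck-at-0, N7 stuck-at-1}.
Test 2 (in0=0, in1=0, in2=1, in3=1): fault-free N1=0, N2=1, N3=1, N4=0, N5=1, N6=1, N7=1 → 1; observed 0. Eliminates N1 stuck-at-0, N7 stuck-at-1.
Only N6 stuck-at-0 is consistent with every test.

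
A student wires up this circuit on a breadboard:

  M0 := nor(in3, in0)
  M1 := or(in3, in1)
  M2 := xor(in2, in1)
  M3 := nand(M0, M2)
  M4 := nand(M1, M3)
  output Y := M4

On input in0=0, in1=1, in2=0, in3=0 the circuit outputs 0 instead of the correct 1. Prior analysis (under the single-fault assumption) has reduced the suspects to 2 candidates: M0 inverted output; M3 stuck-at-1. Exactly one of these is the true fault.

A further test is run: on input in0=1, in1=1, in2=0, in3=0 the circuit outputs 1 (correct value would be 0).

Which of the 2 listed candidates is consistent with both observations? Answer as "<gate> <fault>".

M0 inverted output

Evaluate each candidate on input in0=1, in1=1, in2=0, in3=0:
  M0 inverted output: M0=1 [inverted output], M1=1, M2=1, M3=0, M4=1 → 1 — matches
  M3 stuck-at-1: M0=0, M1=1, M2=1, M3=1 [stuck-at-1], M4=0 → 0 — eliminated
Only M0 inverted output reproduces the observed 1.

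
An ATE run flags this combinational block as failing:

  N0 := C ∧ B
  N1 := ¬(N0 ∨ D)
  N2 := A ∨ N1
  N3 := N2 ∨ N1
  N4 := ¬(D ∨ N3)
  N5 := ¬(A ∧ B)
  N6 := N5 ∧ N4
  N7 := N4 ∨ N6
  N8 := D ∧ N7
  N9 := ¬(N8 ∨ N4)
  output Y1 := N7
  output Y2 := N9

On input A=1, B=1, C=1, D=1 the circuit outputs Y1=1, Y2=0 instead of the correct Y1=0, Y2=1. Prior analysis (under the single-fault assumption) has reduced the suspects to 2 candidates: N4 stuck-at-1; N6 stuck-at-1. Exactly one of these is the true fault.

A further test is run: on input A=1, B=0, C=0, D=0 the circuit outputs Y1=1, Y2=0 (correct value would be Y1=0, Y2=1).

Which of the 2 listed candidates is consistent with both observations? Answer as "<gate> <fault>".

N4 stuck-at-1

Evaluate each candidate on input A=1, B=0, C=0, D=0:
  N4 stuck-at-1: N0=0, N1=1, N2=1, N3=1, N4=1 [stuck-at-1], N5=1, N6=1, N7=1, N8=0, N9=0 → Y1=1, Y2=0 — matches
  N6 stuck-at-1: N0=0, N1=1, N2=1, N3=1, N4=0, N5=1, N6=1 [stuck-at-1], N7=1, N8=0, N9=1 → Y1=1, Y2=1 — eliminated
Only N4 stuck-at-1 reproduces the observed Y1=1, Y2=0.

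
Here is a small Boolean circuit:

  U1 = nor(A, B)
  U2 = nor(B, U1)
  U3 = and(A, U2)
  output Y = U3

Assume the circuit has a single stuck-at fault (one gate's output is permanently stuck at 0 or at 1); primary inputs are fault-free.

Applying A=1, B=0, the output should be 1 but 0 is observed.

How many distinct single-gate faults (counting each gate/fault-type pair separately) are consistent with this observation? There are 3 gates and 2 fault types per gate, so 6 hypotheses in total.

3

Fault-free: U1=0, U2=1, U3=1 → 1. Observed 0.
  U1 stuck-at-0: output 1 ✗
  U1 stuck-at-1: output 0 ✓
  U2 stuck-at-0: output 0 ✓
  U2 stuck-at-1: output 1 ✗
  U3 stuck-at-0: output 0 ✓
  U3 stuck-at-1: output 1 ✗
Consistent faults: {U1 stuck-at-1, U2 stuck-at-0, U3 stuck-at-0} — 3 in all.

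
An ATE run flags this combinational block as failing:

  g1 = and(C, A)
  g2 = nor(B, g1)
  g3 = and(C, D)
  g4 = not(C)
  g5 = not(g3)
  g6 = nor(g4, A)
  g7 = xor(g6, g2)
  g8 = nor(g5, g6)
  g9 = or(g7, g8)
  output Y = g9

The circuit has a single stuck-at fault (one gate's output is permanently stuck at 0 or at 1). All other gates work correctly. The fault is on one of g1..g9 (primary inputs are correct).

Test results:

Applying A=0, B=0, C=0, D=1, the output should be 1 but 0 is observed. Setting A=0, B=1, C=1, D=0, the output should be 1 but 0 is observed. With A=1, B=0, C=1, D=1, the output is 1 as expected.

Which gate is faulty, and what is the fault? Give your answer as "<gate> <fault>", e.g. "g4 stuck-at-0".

g7 stuck-at-0

Fault-free values for test 1 (A=0, B=0, C=0, D=1): g1=0, g2=1, g3=0, g4=1, g5=1, g6=0, g7=1, g8=0, g9=1, giving Y=1. Observed 0.
Test 1: faults giving observed 0 are {g1 stuck-at-1, g2 stuck-at-0, g4 stuck-at-0, g6 stuck-at-1, g7 stuck-at-0, g9 stuck-at-0}.
Test 2 (A=0, B=1, C=1, D=0): fault-free g1=0, g2=0, g3=0, g4=0, g5=1, g6=1, g7=1, g8=0, g9=1 → 1; observed 0. Eliminates g1 stuck-at-1, g2 stuck-at-0, g4 stuck-at-0, g6 stuck-at-1.
Test 3 (A=1, B=0, C=1, D=1): fault-free g1=1, g2=0, g3=1, g4=0, g5=0, g6=0, g7=0, g8=1, g9=1 → 1; observed 1. Eliminates g9 stuck-at-0.
Only g7 stuck-at-0 is consistent with every test.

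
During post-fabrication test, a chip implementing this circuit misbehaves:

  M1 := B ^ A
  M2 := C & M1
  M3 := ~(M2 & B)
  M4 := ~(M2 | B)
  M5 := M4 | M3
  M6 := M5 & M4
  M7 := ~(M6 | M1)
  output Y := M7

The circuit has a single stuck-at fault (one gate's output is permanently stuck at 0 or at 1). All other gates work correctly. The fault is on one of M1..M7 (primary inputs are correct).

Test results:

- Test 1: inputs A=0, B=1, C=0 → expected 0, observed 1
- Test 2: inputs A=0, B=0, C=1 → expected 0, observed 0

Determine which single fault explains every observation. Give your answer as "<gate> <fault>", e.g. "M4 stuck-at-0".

Fault-free values for test 1 (A=0, B=1, C=0): M1=1, M2=0, M3=1, M4=0, M5=1, M6=0, M7=0, giving Y=0. Observed 1.
Test 1: faults giving observed 1 are {M1 stuck-at-0, M7 stuck-at-1}.
Test 2 (A=0, B=0, C=1): fault-free M1=0, M2=0, M3=1, M4=1, M5=1, M6=1, M7=0 → 0; observed 0. Eliminates M7 stuck-at-1.
Only M1 stuck-at-0 is consistent with every test.

M1 stuck-at-0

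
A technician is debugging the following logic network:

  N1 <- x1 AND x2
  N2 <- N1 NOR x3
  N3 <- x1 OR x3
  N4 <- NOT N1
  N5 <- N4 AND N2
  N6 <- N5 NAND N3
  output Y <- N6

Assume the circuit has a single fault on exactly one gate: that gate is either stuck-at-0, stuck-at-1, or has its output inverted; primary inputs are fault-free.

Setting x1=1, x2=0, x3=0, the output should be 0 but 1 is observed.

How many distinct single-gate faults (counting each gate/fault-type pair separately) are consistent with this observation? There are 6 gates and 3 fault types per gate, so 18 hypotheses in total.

12

Fault-free: N1=0, N2=1, N3=1, N4=1, N5=1, N6=0 → 0. Observed 1.
  N1: stuck-at-1, inverted output ✓; others ✗
  N2: stuck-at-0, inverted output ✓; others ✗
  N3: stuck-at-0, inverted output ✓; others ✗
  N4: stuck-at-0, inverted output ✓; others ✗
  N5: stuck-at-0, inverted output ✓; others ✗
  N6: stuck-at-1, inverted output ✓; others ✗
Consistent faults: {N1 stuck-at-1, N1 inverted output, N2 stuck-at-0, N2 inverted output, N3 stuck-at-0, N3 inverted output, N4 stuck-at-0, N4 inverted output, N5 stuck-at-0, N5 inverted output, N6 stuck-at-1, N6 inverted output} — 12 in all.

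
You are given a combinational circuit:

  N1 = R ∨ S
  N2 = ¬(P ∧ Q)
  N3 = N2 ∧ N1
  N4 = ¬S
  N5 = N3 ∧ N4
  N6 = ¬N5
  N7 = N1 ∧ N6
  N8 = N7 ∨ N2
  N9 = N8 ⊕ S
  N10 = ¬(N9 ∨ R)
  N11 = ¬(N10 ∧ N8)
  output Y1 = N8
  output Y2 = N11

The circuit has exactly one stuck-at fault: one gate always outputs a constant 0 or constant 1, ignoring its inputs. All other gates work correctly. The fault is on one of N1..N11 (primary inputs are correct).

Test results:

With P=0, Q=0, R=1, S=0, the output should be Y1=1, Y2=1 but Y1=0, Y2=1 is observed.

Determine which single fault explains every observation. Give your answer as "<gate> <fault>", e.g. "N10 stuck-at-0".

N8 stuck-at-0

Fault-free values for test 1 (P=0, Q=0, R=1, S=0): N1=1, N2=1, N3=1, N4=1, N5=1, N6=0, N7=0, N8=1, N9=1, N10=0, N11=1, giving Y1=1, Y2=1. Observed Y1=0, Y2=1.
Test 1: faults giving observed Y1=0, Y2=1 are {N8 stuck-at-0}.
Only N8 stuck-at-0 is consistent with every test.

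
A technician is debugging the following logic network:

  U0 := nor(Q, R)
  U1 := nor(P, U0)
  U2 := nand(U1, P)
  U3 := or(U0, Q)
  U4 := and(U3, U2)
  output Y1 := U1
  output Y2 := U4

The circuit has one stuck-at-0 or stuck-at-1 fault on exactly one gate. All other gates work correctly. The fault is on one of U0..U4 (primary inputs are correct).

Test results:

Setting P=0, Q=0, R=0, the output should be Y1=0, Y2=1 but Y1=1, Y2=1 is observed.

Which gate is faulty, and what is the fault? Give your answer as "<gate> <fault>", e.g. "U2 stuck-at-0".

Fault-free values for test 1 (P=0, Q=0, R=0): U0=1, U1=0, U2=1, U3=1, U4=1, giving Y1=0, Y2=1. Observed Y1=1, Y2=1.
Test 1: faults giving observed Y1=1, Y2=1 are {U1 stuck-at-1}.
Only U1 stuck-at-1 is consistent with every test.

U1 stuck-at-1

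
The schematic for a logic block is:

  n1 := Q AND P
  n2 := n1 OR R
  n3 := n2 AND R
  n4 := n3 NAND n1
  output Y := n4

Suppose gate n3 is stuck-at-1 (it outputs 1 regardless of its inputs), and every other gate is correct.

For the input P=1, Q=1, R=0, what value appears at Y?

Propagate with n3 forced: n1=1, n2=1, n3=1 [stuck-at-1], n4=0.
So Y = 0. (Without the fault it would be 1.)

0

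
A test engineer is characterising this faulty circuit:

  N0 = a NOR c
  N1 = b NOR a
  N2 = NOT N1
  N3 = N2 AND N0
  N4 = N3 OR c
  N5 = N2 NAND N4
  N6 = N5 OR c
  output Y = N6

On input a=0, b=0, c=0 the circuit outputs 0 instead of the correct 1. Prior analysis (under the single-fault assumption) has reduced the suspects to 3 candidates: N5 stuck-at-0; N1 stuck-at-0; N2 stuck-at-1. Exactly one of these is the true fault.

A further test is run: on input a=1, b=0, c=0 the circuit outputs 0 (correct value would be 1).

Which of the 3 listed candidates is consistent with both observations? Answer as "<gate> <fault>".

Evaluate each candidate on input a=1, b=0, c=0:
  N5 stuck-at-0: N0=0, N1=0, N2=1, N3=0, N4=0, N5=0 [stuck-at-0], N6=0 → 0 — matches
  N1 stuck-at-0: N0=0, N1=0 [stuck-at-0], N2=1, N3=0, N4=0, N5=1, N6=1 → 1 — eliminated
  N2 stuck-at-1: N0=0, N1=0, N2=1 [stuck-at-1], N3=0, N4=0, N5=1, N6=1 → 1 — eliminated
Only N5 stuck-at-0 reproduces the observed 0.

N5 stuck-at-0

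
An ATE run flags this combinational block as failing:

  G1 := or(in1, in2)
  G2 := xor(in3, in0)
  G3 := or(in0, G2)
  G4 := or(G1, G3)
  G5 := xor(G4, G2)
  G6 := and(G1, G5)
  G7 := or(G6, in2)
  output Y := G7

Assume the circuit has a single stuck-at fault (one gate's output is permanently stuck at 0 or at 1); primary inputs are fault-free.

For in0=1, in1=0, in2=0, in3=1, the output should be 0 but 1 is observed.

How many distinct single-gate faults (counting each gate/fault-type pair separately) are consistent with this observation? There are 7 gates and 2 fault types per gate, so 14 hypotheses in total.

Fault-free: G1=0, G2=0, G3=1, G4=1, G5=1, G6=0, G7=0 → 0. Observed 1.
  G1 stuck-at-0: output 0 ✗
  G1 stuck-at-1: output 1 ✓
  G2 stuck-at-0: output 0 ✗
  G2 stuck-at-1: output 0 ✗
  G3 stuck-at-0: output 0 ✗
  G3 stuck-at-1: output 0 ✗
  G4 stuck-at-0: output 0 ✗
  G4 stuck-at-1: output 0 ✗
  G5 stuck-at-0: output 0 ✗
  G5 stuck-at-1: output 0 ✗
  G6 stuck-at-0: output 0 ✗
  G6 stuck-at-1: output 1 ✓
  G7 stuck-at-0: output 0 ✗
  G7 stuck-at-1: output 1 ✓
Consistent faults: {G1 stuck-at-1, G6 stuck-at-1, G7 stuck-at-1} — 3 in all.

3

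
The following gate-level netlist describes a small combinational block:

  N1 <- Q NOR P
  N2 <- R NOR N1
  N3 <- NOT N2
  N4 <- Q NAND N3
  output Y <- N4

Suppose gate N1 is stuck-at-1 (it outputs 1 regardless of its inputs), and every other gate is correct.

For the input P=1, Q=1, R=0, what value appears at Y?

0

Propagate with N1 forced: N1=1 [stuck-at-1], N2=0, N3=1, N4=0.
So Y = 0. (Without the fault it would be 1.)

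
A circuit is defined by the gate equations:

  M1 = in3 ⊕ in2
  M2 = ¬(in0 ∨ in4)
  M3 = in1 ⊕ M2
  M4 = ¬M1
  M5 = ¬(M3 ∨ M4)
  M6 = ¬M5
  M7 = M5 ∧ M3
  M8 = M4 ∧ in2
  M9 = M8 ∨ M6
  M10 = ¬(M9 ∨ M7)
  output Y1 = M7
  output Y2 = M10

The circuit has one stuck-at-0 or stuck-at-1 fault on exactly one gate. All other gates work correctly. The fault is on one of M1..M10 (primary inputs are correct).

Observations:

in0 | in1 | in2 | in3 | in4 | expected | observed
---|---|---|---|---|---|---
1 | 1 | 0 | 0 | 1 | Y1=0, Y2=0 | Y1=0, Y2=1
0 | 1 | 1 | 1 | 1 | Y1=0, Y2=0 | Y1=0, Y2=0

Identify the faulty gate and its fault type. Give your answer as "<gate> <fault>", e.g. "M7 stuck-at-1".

M6 stuck-at-0

Fault-free values for test 1 (in0=1, in1=1, in2=0, in3=0, in4=1): M1=0, M2=0, M3=1, M4=1, M5=0, M6=1, M7=0, M8=0, M9=1, M10=0, giving Y1=0, Y2=0. Observed Y1=0, Y2=1.
Test 1: faults giving observed Y1=0, Y2=1 are {M6 stuck-at-0, M9 stuck-at-0, M10 stuck-at-1}.
Test 2 (in0=0, in1=1, in2=1, in3=1, in4=1): fault-free M1=0, M2=0, M3=1, M4=1, M5=0, M6=1, M7=0, M8=1, M9=1, M10=0 → Y1=0, Y2=0; observed Y1=0, Y2=0. Eliminates M9 stuck-at-0, M10 stuck-at-1.
Only M6 stuck-at-0 is consistent with every test.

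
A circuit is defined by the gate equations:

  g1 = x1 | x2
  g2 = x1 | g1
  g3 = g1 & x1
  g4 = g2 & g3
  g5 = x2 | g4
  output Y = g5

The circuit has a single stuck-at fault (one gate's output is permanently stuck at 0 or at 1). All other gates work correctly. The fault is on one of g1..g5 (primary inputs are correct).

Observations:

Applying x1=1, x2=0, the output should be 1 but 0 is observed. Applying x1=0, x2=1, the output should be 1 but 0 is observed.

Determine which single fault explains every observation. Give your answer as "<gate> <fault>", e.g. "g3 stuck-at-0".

Fault-free values for test 1 (x1=1, x2=0): g1=1, g2=1, g3=1, g4=1, g5=1, giving Y=1. Observed 0.
Test 1: faults giving observed 0 are {g1 stuck-at-0, g2 stuck-at-0, g3 stuck-at-0, g4 stuck-at-0, g5 stuck-at-0}.
Test 2 (x1=0, x2=1): fault-free g1=1, g2=1, g3=0, g4=0, g5=1 → 1; observed 0. Eliminates g1 stuck-at-0, g2 stuck-at-0, g3 stuck-at-0, g4 stuck-at-0.
Only g5 stuck-at-0 is consistent with every test.

g5 stuck-at-0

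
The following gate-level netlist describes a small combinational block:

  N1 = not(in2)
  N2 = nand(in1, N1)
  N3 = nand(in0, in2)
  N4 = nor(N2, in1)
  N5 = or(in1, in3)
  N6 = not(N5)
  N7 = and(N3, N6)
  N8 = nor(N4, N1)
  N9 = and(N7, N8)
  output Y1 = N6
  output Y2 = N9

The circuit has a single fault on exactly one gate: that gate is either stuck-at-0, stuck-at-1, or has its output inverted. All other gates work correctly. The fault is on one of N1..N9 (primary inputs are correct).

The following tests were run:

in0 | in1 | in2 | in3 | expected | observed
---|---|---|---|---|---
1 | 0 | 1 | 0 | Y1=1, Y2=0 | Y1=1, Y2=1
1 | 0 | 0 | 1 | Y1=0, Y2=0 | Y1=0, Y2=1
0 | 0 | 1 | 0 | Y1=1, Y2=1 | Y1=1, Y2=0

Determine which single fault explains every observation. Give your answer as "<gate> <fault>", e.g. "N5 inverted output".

N9 inverted output

Fault-free values for test 1 (in0=1, in1=0, in2=1, in3=0): N1=0, N2=1, N3=0, N4=0, N5=0, N6=1, N7=0, N8=1, N9=0, giving Y1=1, Y2=0. Observed Y1=1, Y2=1.
Test 1: faults giving observed Y1=1, Y2=1 are {N3 stuck-at-1, N3 inverted output, N7 stuck-at-1, N7 inverted output, N9 stuck-at-1, N9 inverted output}.
Test 2 (in0=1, in1=0, in2=0, in3=1): fault-free N1=1, N2=1, N3=1, N4=0, N5=1, N6=0, N7=0, N8=0, N9=0 → Y1=0, Y2=0; observed Y1=0, Y2=1. Eliminates N3 stuck-at-1, N3 inverted output, N7 stuck-at-1, N7 inverted output.
Test 3 (in0=0, in1=0, in2=1, in3=0): fault-free N1=0, N2=1, N3=1, N4=0, N5=0, N6=1, N7=1, N8=1, N9=1 → Y1=1, Y2=1; observed Y1=1, Y2=0. Eliminates N9 stuck-at-1.
Only N9 inverted output is consistent with every test.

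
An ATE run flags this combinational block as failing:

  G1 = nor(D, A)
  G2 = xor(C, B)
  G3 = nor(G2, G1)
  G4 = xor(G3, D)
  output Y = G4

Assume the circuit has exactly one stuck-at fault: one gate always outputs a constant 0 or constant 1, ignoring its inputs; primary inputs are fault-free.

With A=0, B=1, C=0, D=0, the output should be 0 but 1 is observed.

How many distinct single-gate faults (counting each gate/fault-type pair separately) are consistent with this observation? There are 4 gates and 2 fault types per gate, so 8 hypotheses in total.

Fault-free: G1=1, G2=1, G3=0, G4=0 → 0. Observed 1.
  G1 stuck-at-0: output 0 ✗
  G1 stuck-at-1: output 0 ✗
  G2 stuck-at-0: output 0 ✗
  G2 stuck-at-1: output 0 ✗
  G3 stuck-at-0: output 0 ✗
  G3 stuck-at-1: output 1 ✓
  G4 stuck-at-0: output 0 ✗
  G4 stuck-at-1: output 1 ✓
Consistent faults: {G3 stuck-at-1, G4 stuck-at-1} — 2 in all.

2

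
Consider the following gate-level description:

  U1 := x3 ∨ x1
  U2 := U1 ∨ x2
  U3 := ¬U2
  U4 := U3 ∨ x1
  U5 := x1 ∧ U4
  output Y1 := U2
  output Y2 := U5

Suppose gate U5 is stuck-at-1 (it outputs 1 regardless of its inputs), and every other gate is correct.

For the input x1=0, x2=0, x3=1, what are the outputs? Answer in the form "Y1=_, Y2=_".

Propagate with U5 forced: U1=1, U2=1, U3=0, U4=0, U5=1 [stuck-at-1].
So the outputs are Y1=1, Y2=1. (Without the fault they would be Y1=1, Y2=0.)

Y1=1, Y2=1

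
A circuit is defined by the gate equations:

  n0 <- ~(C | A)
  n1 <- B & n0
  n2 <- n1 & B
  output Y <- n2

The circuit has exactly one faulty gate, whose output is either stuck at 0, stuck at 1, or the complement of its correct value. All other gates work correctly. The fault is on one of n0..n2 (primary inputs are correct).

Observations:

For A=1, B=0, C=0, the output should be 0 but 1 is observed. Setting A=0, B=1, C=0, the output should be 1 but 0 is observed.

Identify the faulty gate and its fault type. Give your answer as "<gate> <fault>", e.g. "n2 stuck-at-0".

n2 inverted output

Fault-free values for test 1 (A=1, B=0, C=0): n0=0, n1=0, n2=0, giving Y=0. Observed 1.
Test 1: faults giving observed 1 are {n2 stuck-at-1, n2 inverted output}.
Test 2 (A=0, B=1, C=0): fault-free n0=1, n1=1, n2=1 → 1; observed 0. Eliminates n2 stuck-at-1.
Only n2 inverted output is consistent with every test.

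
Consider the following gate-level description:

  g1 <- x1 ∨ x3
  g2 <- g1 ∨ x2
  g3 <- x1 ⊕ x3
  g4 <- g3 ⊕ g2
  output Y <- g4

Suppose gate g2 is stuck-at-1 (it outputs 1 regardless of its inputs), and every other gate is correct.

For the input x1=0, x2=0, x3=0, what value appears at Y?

Propagate with g2 forced: g1=0, g2=1 [stuck-at-1], g3=0, g4=1.
So Y = 1. (Without the fault it would be 0.)

1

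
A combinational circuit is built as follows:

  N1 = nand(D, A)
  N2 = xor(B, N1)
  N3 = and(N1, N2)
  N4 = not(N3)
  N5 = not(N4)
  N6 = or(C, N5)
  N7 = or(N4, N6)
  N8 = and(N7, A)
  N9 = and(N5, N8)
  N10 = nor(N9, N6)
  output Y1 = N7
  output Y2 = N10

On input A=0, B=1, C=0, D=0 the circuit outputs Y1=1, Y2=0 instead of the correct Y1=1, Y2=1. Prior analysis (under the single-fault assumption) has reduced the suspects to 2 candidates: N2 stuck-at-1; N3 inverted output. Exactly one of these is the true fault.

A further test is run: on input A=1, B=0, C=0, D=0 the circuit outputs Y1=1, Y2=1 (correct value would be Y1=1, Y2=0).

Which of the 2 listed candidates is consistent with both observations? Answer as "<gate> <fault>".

N3 inverted output

Evaluate each candidate on input A=1, B=0, C=0, D=0:
  N2 stuck-at-1: N1=1, N2=1 [stuck-at-1], N3=1, N4=0, N5=1, N6=1, N7=1, N8=1, N9=1, N10=0 → Y1=1, Y2=0 — eliminated
  N3 inverted output: N1=1, N2=1, N3=0 [inverted output], N4=1, N5=0, N6=0, N7=1, N8=1, N9=0, N10=1 → Y1=1, Y2=1 — matches
Only N3 inverted output reproduces the observed Y1=1, Y2=1.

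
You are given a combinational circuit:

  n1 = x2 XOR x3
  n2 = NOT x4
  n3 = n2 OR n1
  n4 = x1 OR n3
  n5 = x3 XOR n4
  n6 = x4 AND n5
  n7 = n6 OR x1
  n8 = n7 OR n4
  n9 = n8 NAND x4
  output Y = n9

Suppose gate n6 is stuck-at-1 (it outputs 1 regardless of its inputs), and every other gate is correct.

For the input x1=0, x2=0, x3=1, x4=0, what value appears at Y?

1

Propagate with n6 forced: n1=1, n2=1, n3=1, n4=1, n5=0, n6=1 [stuck-at-1], n7=1, n8=1, n9=1.
So Y = 1. (Same as the fault-free value — the fault is masked on this input.)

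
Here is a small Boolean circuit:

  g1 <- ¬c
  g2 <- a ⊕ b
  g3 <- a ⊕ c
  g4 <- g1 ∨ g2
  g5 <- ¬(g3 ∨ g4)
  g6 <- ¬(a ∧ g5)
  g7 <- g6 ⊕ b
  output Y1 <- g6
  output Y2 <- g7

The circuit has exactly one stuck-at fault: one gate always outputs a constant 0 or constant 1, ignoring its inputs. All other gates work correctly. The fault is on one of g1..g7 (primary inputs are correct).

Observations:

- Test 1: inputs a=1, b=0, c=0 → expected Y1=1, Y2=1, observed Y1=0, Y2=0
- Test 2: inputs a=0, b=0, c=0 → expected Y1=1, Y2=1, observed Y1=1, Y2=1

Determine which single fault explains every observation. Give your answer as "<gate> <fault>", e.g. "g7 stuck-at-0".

g5 stuck-at-1

Fault-free values for test 1 (a=1, b=0, c=0): g1=1, g2=1, g3=1, g4=1, g5=0, g6=1, g7=1, giving Y1=1, Y2=1. Observed Y1=0, Y2=0.
Test 1: faults giving observed Y1=0, Y2=0 are {g5 stuck-at-1, g6 stuck-at-0}.
Test 2 (a=0, b=0, c=0): fault-free g1=1, g2=0, g3=0, g4=1, g5=0, g6=1, g7=1 → Y1=1, Y2=1; observed Y1=1, Y2=1. Eliminates g6 stuck-at-0.
Only g5 stuck-at-1 is consistent with every test.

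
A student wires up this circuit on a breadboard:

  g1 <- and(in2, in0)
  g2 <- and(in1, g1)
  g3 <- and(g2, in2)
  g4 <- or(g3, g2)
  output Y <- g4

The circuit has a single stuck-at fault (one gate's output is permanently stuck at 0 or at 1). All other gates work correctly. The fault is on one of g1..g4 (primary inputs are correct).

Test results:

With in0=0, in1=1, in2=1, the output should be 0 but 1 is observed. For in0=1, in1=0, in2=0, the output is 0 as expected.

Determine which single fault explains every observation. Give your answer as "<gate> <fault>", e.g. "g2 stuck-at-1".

g1 stuck-at-1

Fault-free values for test 1 (in0=0, in1=1, in2=1): g1=0, g2=0, g3=0, g4=0, giving Y=0. Observed 1.
Test 1: faults giving observed 1 are {g1 stuck-at-1, g2 stuck-at-1, g3 stuck-at-1, g4 stuck-at-1}.
Test 2 (in0=1, in1=0, in2=0): fault-free g1=0, g2=0, g3=0, g4=0 → 0; observed 0. Eliminates g2 stuck-at-1, g3 stuck-at-1, g4 stuck-at-1.
Only g1 stuck-at-1 is consistent with every test.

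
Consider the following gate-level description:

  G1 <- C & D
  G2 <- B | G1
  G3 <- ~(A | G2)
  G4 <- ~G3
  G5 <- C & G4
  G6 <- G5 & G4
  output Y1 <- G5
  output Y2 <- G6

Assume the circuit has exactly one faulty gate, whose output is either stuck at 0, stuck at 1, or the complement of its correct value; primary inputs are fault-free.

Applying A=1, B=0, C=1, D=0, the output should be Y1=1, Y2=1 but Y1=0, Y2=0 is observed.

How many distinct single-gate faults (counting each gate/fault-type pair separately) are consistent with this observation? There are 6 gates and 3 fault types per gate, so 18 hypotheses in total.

Fault-free: G1=0, G2=0, G3=0, G4=1, G5=1, G6=1 → Y1=1, Y2=1. Observed Y1=0, Y2=0.
  G1: none of the 3 fault types match ✗
  G2: none of the 3 fault types match ✗
  G3: stuck-at-1, inverted output ✓; others ✗
  G4: stuck-at-0, inverted output ✓; others ✗
  G5: stuck-at-0, inverted output ✓; others ✗
  G6: none of the 3 fault types match ✗
Consistent faults: {G3 stuck-at-1, G3 inverted output, G4 stuck-at-0, G4 inverted output, G5 stuck-at-0, G5 inverted output} — 6 in all.

6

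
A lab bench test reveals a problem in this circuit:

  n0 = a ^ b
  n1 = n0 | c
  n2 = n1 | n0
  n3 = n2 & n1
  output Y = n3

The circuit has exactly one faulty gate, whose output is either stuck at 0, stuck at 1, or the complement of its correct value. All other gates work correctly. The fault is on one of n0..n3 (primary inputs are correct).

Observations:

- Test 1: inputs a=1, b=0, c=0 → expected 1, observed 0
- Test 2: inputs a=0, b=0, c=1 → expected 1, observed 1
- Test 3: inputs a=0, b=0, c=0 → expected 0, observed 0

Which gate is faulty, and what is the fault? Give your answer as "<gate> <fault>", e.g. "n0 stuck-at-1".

n0 stuck-at-0

Fault-free values for test 1 (a=1, b=0, c=0): n0=1, n1=1, n2=1, n3=1, giving Y=1. Observed 0.
Test 1: faults giving observed 0 are {n0 stuck-at-0, n0 inverted output, n1 stuck-at-0, n1 inverted output, n2 stuck-at-0, n2 inverted output, n3 stuck-at-0, n3 inverted output}.
Test 2 (a=0, b=0, c=1): fault-free n0=0, n1=1, n2=1, n3=1 → 1; observed 1. Eliminates n1 stuck-at-0, n1 inverted output, n2 stuck-at-0, n2 inverted output, n3 stuck-at-0, n3 inverted output.
Test 3 (a=0, b=0, c=0): fault-free n0=0, n1=0, n2=0, n3=0 → 0; observed 0. Eliminates n0 inverted output.
Only n0 stuck-at-0 is consistent with every test.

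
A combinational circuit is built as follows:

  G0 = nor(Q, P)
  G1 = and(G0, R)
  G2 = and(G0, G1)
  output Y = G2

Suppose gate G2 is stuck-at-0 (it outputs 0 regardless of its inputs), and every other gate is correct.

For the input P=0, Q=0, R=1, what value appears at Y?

Propagate with G2 forced: G0=1, G1=1, G2=0 [stuck-at-0].
So Y = 0. (Without the fault it would be 1.)

0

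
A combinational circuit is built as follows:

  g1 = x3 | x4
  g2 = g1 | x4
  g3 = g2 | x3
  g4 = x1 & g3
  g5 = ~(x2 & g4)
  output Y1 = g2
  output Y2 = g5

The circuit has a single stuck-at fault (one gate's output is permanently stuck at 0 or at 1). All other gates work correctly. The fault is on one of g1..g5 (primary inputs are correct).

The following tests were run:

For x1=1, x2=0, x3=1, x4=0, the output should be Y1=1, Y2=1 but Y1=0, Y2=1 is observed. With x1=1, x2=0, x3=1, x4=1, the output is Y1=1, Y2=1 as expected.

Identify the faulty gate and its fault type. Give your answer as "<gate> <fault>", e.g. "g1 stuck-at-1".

Fault-free values for test 1 (x1=1, x2=0, x3=1, x4=0): g1=1, g2=1, g3=1, g4=1, g5=1, giving Y1=1, Y2=1. Observed Y1=0, Y2=1.
Test 1: faults giving observed Y1=0, Y2=1 are {g1 stuck-at-0, g2 stuck-at-0}.
Test 2 (x1=1, x2=0, x3=1, x4=1): fault-free g1=1, g2=1, g3=1, g4=1, g5=1 → Y1=1, Y2=1; observed Y1=1, Y2=1. Eliminates g2 stuck-at-0.
Only g1 stuck-at-0 is consistent with every test.

g1 stuck-at-0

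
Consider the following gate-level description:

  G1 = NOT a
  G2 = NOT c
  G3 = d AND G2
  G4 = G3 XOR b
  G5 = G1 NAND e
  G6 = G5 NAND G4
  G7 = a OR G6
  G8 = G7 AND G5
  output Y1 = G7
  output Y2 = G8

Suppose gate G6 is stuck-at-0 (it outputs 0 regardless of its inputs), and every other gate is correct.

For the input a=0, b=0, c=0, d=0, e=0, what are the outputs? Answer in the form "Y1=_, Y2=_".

Y1=0, Y2=0

Propagate with G6 forced: G1=1, G2=1, G3=0, G4=0, G5=1, G6=0 [stuck-at-0], G7=0, G8=0.
So the outputs are Y1=0, Y2=0. (Without the fault they would be Y1=1, Y2=1.)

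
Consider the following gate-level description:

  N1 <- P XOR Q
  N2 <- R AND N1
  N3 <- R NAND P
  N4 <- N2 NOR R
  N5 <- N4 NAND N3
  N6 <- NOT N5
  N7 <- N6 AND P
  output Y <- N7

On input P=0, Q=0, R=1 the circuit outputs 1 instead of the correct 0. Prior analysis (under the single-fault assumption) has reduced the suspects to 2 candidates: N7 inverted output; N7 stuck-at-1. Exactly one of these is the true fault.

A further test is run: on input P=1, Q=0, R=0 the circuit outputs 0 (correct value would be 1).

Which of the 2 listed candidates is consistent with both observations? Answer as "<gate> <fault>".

Evaluate each candidate on input P=1, Q=0, R=0:
  N7 inverted output: N1=1, N2=0, N3=1, N4=1, N5=0, N6=1, N7=0 [inverted output] → 0 — matches
  N7 stuck-at-1: N1=1, N2=0, N3=1, N4=1, N5=0, N6=1, N7=1 [stuck-at-1] → 1 — eliminated
Only N7 inverted output reproduces the observed 0.

N7 inverted output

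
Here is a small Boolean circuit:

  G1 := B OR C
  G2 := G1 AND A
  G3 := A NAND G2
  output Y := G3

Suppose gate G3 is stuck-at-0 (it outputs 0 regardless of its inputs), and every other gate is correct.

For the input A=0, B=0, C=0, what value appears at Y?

Propagate with G3 forced: G1=0, G2=0, G3=0 [stuck-at-0].
So Y = 0. (Without the fault it would be 1.)

0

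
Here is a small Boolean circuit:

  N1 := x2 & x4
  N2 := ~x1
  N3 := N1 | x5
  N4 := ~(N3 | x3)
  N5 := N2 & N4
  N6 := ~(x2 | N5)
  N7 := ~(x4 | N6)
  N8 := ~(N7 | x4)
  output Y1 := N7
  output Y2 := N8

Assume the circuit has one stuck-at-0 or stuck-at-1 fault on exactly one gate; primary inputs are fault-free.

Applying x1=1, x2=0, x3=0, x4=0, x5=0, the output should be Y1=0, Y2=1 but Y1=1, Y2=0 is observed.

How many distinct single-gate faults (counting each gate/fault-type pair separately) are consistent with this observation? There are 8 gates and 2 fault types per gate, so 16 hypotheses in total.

4

Fault-free: N1=0, N2=0, N3=0, N4=1, N5=0, N6=1, N7=0, N8=1 → Y1=0, Y2=1. Observed Y1=1, Y2=0.
  N1: none of the 2 fault types match ✗
  N2: stuck-at-1 ✓; others ✗
  N3: none of the 2 fault types match ✗
  N4: none of the 2 fault types match ✗
  N5: stuck-at-1 ✓; others ✗
  N6: stuck-at-0 ✓; others ✗
  N7: stuck-at-1 ✓; others ✗
  N8: none of the 2 fault types match ✗
Consistent faults: {N2 stuck-at-1, N5 stuck-at-1, N6 stuck-at-0, N7 stuck-at-1} — 4 in all.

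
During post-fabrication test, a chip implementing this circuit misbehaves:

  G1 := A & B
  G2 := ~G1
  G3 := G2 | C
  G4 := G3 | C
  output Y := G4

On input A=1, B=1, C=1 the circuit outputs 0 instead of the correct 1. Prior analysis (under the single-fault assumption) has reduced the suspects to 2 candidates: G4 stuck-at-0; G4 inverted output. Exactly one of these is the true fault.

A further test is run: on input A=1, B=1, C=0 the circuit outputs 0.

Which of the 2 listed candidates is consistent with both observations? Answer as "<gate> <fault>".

Evaluate each candidate on input A=1, B=1, C=0:
  G4 stuck-at-0: G1=1, G2=0, G3=0, G4=0 [stuck-at-0] → 0 — matches
  G4 inverted output: G1=1, G2=0, G3=0, G4=1 [inverted output] → 1 — eliminated
Only G4 stuck-at-0 reproduces the observed 0.

G4 stuck-at-0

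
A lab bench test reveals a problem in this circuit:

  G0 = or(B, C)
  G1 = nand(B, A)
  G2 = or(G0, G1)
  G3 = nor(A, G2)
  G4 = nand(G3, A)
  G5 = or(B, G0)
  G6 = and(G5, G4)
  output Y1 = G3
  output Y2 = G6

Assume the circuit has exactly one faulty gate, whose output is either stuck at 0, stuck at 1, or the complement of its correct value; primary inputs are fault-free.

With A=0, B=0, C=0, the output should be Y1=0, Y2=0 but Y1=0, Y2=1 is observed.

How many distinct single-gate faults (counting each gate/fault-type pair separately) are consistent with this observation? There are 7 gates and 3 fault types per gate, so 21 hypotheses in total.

6

Fault-free: G0=0, G1=1, G2=1, G3=0, G4=1, G5=0, G6=0 → Y1=0, Y2=0. Observed Y1=0, Y2=1.
  G0: stuck-at-1, inverted output ✓; others ✗
  G1: none of the 3 fault types match ✗
  G2: none of the 3 fault types match ✗
  G3: none of the 3 fault types match ✗
  G4: none of the 3 fault types match ✗
  G5: stuck-at-1, inverted output ✓; others ✗
  G6: stuck-at-1, inverted output ✓; others ✗
Consistent faults: {G0 stuck-at-1, G0 inverted output, G5 stuck-at-1, G5 inverted output, G6 stuck-at-1, G6 inverted output} — 6 in all.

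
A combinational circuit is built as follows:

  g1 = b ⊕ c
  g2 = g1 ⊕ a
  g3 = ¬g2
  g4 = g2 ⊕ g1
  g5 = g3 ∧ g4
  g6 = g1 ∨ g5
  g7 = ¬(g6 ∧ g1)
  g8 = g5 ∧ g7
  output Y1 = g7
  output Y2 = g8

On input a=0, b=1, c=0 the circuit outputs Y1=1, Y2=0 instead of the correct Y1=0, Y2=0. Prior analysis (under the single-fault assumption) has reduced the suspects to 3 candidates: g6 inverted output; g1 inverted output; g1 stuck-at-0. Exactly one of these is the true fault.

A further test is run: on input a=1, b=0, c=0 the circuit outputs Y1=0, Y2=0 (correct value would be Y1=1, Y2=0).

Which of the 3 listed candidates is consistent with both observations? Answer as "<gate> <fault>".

g1 inverted output

Evaluate each candidate on input a=1, b=0, c=0:
  g6 inverted output: g1=0, g2=1, g3=0, g4=1, g5=0, g6=1 [inverted output], g7=1, g8=0 → Y1=1, Y2=0 — eliminated
  g1 inverted output: g1=1 [inverted output], g2=0, g3=1, g4=1, g5=1, g6=1, g7=0, g8=0 → Y1=0, Y2=0 — matches
  g1 stuck-at-0: g1=0 [stuck-at-0], g2=1, g3=0, g4=1, g5=0, g6=0, g7=1, g8=0 → Y1=1, Y2=0 — eliminated
Only g1 inverted output reproduces the observed Y1=0, Y2=0.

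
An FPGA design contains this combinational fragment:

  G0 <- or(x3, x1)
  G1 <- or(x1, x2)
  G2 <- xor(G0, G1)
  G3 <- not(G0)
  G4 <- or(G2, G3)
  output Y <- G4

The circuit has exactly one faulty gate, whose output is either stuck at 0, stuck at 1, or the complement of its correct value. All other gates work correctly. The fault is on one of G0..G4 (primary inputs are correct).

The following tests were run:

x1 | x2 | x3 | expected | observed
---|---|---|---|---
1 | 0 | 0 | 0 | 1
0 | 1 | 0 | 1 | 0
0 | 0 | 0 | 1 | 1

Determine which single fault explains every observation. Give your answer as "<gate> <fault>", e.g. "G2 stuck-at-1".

Fault-free values for test 1 (x1=1, x2=0, x3=0): G0=1, G1=1, G2=0, G3=0, G4=0, giving Y=0. Observed 1.
Test 1: faults giving observed 1 are {G0 stuck-at-0, G0 inverted output, G1 stuck-at-0, G1 inverted output, G2 stuck-at-1, G2 inverted output, G3 stuck-at-1, G3 inverted output, G4 stuck-at-1, G4 inverted output}.
Test 2 (x1=0, x2=1, x3=0): fault-free G0=0, G1=1, G2=1, G3=1, G4=1 → 1; observed 0. Eliminates G0 stuck-at-0, G1 stuck-at-0, G1 inverted output, G2 stuck-at-1, G2 inverted output, G3 stuck-at-1, G3 inverted output, G4 stuck-at-1.
Test 3 (x1=0, x2=0, x3=0): fault-free G0=0, G1=0, G2=0, G3=1, G4=1 → 1; observed 1. Eliminates G4 inverted output.
Only G0 inverted output is consistent with every test.

G0 inverted output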